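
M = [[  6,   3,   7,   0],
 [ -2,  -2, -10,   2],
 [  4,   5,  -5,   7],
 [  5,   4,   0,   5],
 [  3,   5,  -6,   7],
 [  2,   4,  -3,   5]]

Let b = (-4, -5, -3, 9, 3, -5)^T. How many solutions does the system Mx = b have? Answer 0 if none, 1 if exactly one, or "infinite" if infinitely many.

0

Row reduce the augmented matrix [M | b].
R2 ← R2 + (1/3)·R1: [0, -1, -23/3, 2, -19/3]
R3 ← R3 − (2/3)·R1: [0, 3, -29/3, 7, -1/3]
R4 ← R4 − (5/6)·R1: [0, 3/2, -35/6, 5, 37/3]
R5 ← R5 − (1/2)·R1: [0, 7/2, -19/2, 7, 5]
R6 ← R6 − (1/3)·R1: [0, 3, -16/3, 5, -11/3]
R3 ← R3 + (3)·R2: [0, 0, -98/3, 13, -58/3]
R4 ← R4 + (3/2)·R2: [0, 0, -52/3, 8, 17/6]
R5 ← R5 + (7/2)·R2: [0, 0, -109/3, 14, -103/6]
R6 ← R6 + (3)·R2: [0, 0, -85/3, 11, -68/3]
R4 ← R4 − (26/49)·R3: [0, 0, 0, 54/49, 1283/98]
R5 ← R5 − (109/98)·R3: [0, 0, 0, -45/98, 425/98]
R6 ← R6 − (85/98)·R3: [0, 0, 0, -27/98, -289/49]
R5 ← R5 + (5/12)·R4: [0, 0, 0, 0, 235/24]
R6 ← R6 + (1/4)·R4: [0, 0, 0, 0, -21/8]
R6 ← R6 + (63/235)·R5: [0, 0, 0, 0, 0]
The echelon form has 5 nonzero rows; the last pivot sits in the augmented column, so rank(M) = 4 but rank([M|b]) = 5.
Since the ranks differ, the system is inconsistent.
It has no solutions.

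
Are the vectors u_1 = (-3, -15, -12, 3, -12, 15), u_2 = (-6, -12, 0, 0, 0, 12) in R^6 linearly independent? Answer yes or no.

yes

Form the matrix with these vectors as rows and row reduce.
R2 ← R2 − (2)·R1: [0, 18, 24, -6, 24, -18]
2 nonzero rows, so the 2 vectors span a space of dimension 2.
Since 2 = 2, the vectors are linearly independent.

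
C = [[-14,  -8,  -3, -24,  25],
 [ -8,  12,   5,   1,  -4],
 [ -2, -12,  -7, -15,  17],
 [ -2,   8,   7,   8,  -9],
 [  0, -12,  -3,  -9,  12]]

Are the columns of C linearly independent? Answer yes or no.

Row reduce C to echelon form.
R2 ← R2 − (4/7)·R1: [0, 116/7, 47/7, 103/7, -128/7]
R3 ← R3 − (1/7)·R1: [0, -76/7, -46/7, -81/7, 94/7]
R4 ← R4 − (1/7)·R1: [0, 64/7, 52/7, 80/7, -88/7]
R3 ← R3 + (19/29)·R2: [0, 0, -63/29, -56/29, 42/29]
R4 ← R4 − (16/29)·R2: [0, 0, 108/29, 96/29, -72/29]
R5 ← R5 + (21/29)·R2: [0, 0, 54/29, 48/29, -36/29]
R4 ← R4 + (12/7)·R3: [0, 0, 0, 0, 0]
R5 ← R5 + (6/7)·R3: [0, 0, 0, 0, 0]
3 pivots among 5 columns.
Only 3 < 5 pivot columns, so the columns are linearly dependent.

no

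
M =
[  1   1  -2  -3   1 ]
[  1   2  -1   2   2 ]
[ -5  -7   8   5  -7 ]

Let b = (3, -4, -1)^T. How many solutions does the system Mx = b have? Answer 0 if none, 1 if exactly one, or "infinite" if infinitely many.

Row reduce the augmented matrix [M | b].
R2 ← R2 − R1: [0, 1, 1, 5, 1, -7]
R3 ← R3 + (5)·R1: [0, -2, -2, -10, -2, 14]
R3 ← R3 + (2)·R2: [0, 0, 0, 0, 0, 0]
The echelon form has 2 nonzero rows, and every pivot lies in the first 5 columns, so rank(M) = rank([M|b]) = 2.
The system is consistent.
rank = 2 < 5 unknowns, so there are infinitely many solutions.

infinite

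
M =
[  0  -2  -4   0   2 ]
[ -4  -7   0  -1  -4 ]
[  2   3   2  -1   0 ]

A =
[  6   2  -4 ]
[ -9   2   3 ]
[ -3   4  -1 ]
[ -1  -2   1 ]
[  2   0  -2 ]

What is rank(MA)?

3

First compute MA:
[[ 34, -20,  -6],
 [ 32, -20,   2],
 [-20,  20,  -2]]
Now row reduce the product.
R2 ← R2 − (16/17)·R1: [0, -20/17, 130/17]
R3 ← R3 + (10/17)·R1: [0, 140/17, -94/17]
R3 ← R3 + (7)·R2: [0, 0, 48]
3 nonzero rows, so rank(MA) = 3.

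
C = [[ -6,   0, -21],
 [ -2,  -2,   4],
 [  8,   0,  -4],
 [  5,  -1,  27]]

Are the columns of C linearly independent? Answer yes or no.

yes

Row reduce C to echelon form.
R2 ← R2 − (1/3)·R1: [0, -2, 11]
R3 ← R3 + (4/3)·R1: [0, 0, -32]
R4 ← R4 + (5/6)·R1: [0, -1, 19/2]
R4 ← R4 − (1/2)·R2: [0, 0, 4]
R4 ← R4 + (1/8)·R3: [0, 0, 0]
3 pivots among 3 columns.
Every column is a pivot column, so the columns are linearly independent.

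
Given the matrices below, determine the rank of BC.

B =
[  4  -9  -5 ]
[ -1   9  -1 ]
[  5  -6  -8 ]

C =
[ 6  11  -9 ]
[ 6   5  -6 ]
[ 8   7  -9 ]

First compute BC:
[[-70, -36,  63],
 [ 40,  27, -36],
 [-70, -31,  63]]
Now row reduce the product.
R2 ← R2 + (4/7)·R1: [0, 45/7, 0]
R3 ← R3 − R1: [0, 5, 0]
R3 ← R3 − (7/9)·R2: [0, 0, 0]
2 nonzero rows, so rank(BC) = 2.

2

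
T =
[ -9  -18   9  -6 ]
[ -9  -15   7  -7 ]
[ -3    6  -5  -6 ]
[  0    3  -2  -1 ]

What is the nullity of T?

2

Row reduce to echelon form.
R2 ← R2 − R1: [0, 3, -2, -1]
R3 ← R3 − (1/3)·R1: [0, 12, -8, -4]
R3 ← R3 − (4)·R2: [0, 0, 0, 0]
R4 ← R4 − R2: [0, 0, 0, 0]
2 nonzero rows, so rank(T) = 2.
T has 4 columns; by rank–nullity, nullity = 4 − 2 = 2.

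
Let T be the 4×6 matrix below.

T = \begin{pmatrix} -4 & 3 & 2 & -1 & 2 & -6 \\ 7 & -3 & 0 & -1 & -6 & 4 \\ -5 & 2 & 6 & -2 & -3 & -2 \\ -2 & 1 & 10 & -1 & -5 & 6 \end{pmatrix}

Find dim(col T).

4

Row reduce to echelon form.
R2 ← R2 + (7/4)·R1: [0, 9/4, 7/2, -11/4, -5/2, -13/2]
R3 ← R3 − (5/4)·R1: [0, -7/4, 7/2, -3/4, -11/2, 11/2]
R4 ← R4 − (1/2)·R1: [0, -1/2, 9, -1/2, -6, 9]
R3 ← R3 + (7/9)·R2: [0, 0, 56/9, -26/9, -67/9, 4/9]
R4 ← R4 + (2/9)·R2: [0, 0, 88/9, -10/9, -59/9, 68/9]
R4 ← R4 − (11/7)·R3: [0, 0, 0, 24/7, 36/7, 48/7]
Echelon form has 4 nonzero rows, so rank(T) = 4.
The column space has dimension equal to the rank: 4.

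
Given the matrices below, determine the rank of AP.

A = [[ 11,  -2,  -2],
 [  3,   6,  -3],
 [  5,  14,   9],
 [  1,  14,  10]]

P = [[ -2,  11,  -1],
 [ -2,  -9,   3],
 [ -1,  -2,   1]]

2

First compute AP:
[[-16, 143, -19],
 [-15, -15,  12],
 [-47, -89,  46],
 [-40, -135,  51]]
Now row reduce the product.
R2 ← R2 − (15/16)·R1: [0, -2385/16, 477/16]
R3 ← R3 − (47/16)·R1: [0, -8145/16, 1629/16]
R4 ← R4 − (5/2)·R1: [0, -985/2, 197/2]
R3 ← R3 − (181/53)·R2: [0, 0, 0]
R4 ← R4 − (1576/477)·R2: [0, 0, 0]
2 nonzero rows, so rank(AP) = 2.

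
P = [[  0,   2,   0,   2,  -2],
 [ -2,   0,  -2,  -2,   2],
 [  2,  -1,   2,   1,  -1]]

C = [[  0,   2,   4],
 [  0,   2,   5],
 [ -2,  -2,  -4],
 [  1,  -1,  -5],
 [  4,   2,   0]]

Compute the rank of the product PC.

2

First compute PC:
[[ -6,  -2,   0],
 [ 10,   6,  10],
 [ -7,  -5, -10]]
Now row reduce the product.
R2 ← R2 + (5/3)·R1: [0, 8/3, 10]
R3 ← R3 − (7/6)·R1: [0, -8/3, -10]
R3 ← R3 + R2: [0, 0, 0]
2 nonzero rows, so rank(PC) = 2.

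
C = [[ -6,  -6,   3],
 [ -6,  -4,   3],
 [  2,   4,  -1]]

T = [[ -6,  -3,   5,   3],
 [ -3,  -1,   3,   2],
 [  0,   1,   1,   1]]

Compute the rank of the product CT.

First compute CT:
[[ 54,  27, -45, -27],
 [ 48,  25, -39, -23],
 [-24, -11,  21,  13]]
Now row reduce the product.
R2 ← R2 − (8/9)·R1: [0, 1, 1, 1]
R3 ← R3 + (4/9)·R1: [0, 1, 1, 1]
R3 ← R3 − R2: [0, 0, 0, 0]
2 nonzero rows, so rank(CT) = 2.

2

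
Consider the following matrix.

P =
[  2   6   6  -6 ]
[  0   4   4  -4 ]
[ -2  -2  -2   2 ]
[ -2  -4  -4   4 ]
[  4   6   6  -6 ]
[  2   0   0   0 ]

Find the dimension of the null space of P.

2

Row reduce to echelon form.
R3 ← R3 + R1: [0, 4, 4, -4]
R4 ← R4 + R1: [0, 2, 2, -2]
R5 ← R5 − (2)·R1: [0, -6, -6, 6]
R6 ← R6 − R1: [0, -6, -6, 6]
R3 ← R3 − R2: [0, 0, 0, 0]
R4 ← R4 − (1/2)·R2: [0, 0, 0, 0]
R5 ← R5 + (3/2)·R2: [0, 0, 0, 0]
R6 ← R6 + (3/2)·R2: [0, 0, 0, 0]
2 nonzero rows, so rank(P) = 2.
P has 4 columns; by rank–nullity, nullity = 4 − 2 = 2.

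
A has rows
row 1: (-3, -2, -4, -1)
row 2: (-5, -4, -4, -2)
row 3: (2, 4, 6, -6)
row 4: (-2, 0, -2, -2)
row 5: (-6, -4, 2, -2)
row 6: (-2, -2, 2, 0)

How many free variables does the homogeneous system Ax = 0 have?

Row reduce to echelon form.
R2 ← R2 − (5/3)·R1: [0, -2/3, 8/3, -1/3]
R3 ← R3 + (2/3)·R1: [0, 8/3, 10/3, -20/3]
R4 ← R4 − (2/3)·R1: [0, 4/3, 2/3, -4/3]
R5 ← R5 − (2)·R1: [0, 0, 10, 0]
R6 ← R6 − (2/3)·R1: [0, -2/3, 14/3, 2/3]
R3 ← R3 + (4)·R2: [0, 0, 14, -8]
R4 ← R4 + (2)·R2: [0, 0, 6, -2]
R6 ← R6 − R2: [0, 0, 2, 1]
R4 ← R4 − (3/7)·R3: [0, 0, 0, 10/7]
R5 ← R5 − (5/7)·R3: [0, 0, 0, 40/7]
R6 ← R6 − (1/7)·R3: [0, 0, 0, 15/7]
R5 ← R5 − (4)·R4: [0, 0, 0, 0]
R6 ← R6 − (3/2)·R4: [0, 0, 0, 0]
4 nonzero rows, so rank(A) = 4.
A has 4 columns; by rank–nullity, nullity = 4 − 4 = 0.

0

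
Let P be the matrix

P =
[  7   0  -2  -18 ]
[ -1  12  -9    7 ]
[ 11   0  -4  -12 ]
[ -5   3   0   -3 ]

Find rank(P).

3

Row reduce to echelon form.
R2 ← R2 + (1/7)·R1: [0, 12, -65/7, 31/7]
R3 ← R3 − (11/7)·R1: [0, 0, -6/7, 114/7]
R4 ← R4 + (5/7)·R1: [0, 3, -10/7, -111/7]
R4 ← R4 − (1/4)·R2: [0, 0, 25/28, -475/28]
R4 ← R4 + (25/24)·R3: [0, 0, 0, 0]
Echelon form has 3 nonzero rows, so rank(P) = 3.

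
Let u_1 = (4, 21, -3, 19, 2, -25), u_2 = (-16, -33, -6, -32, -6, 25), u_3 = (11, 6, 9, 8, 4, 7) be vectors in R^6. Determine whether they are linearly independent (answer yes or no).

yes

Form the matrix with these vectors as rows and row reduce.
R2 ← R2 + (4)·R1: [0, 51, -18, 44, 2, -75]
R3 ← R3 − (11/4)·R1: [0, -207/4, 69/4, -177/4, -3/2, 303/4]
R3 ← R3 + (69/68)·R2: [0, 0, -69/68, 27/68, 9/17, -6/17]
3 nonzero rows, so the 3 vectors span a space of dimension 3.
Since 3 = 3, the vectors are linearly independent.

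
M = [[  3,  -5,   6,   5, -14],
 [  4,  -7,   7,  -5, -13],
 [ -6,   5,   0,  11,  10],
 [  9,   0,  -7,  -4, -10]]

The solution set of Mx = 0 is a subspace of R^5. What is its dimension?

1

Row reduce to echelon form.
R2 ← R2 − (4/3)·R1: [0, -1/3, -1, -35/3, 17/3]
R3 ← R3 + (2)·R1: [0, -5, 12, 21, -18]
R4 ← R4 − (3)·R1: [0, 15, -25, -19, 32]
R3 ← R3 − (15)·R2: [0, 0, 27, 196, -103]
R4 ← R4 + (45)·R2: [0, 0, -70, -544, 287]
R4 ← R4 + (70/27)·R3: [0, 0, 0, -968/27, 539/27]
4 nonzero rows, so rank(M) = 4.
M has 5 columns; by rank–nullity, nullity = 5 − 4 = 1.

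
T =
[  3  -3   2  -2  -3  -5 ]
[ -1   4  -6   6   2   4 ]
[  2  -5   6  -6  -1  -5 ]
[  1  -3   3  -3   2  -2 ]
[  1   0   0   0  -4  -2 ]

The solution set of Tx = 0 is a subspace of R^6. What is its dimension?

3

Row reduce to echelon form.
R2 ← R2 + (1/3)·R1: [0, 3, -16/3, 16/3, 1, 7/3]
R3 ← R3 − (2/3)·R1: [0, -3, 14/3, -14/3, 1, -5/3]
R4 ← R4 − (1/3)·R1: [0, -2, 7/3, -7/3, 3, -1/3]
R5 ← R5 − (1/3)·R1: [0, 1, -2/3, 2/3, -3, -1/3]
R3 ← R3 + R2: [0, 0, -2/3, 2/3, 2, 2/3]
R4 ← R4 + (2/3)·R2: [0, 0, -11/9, 11/9, 11/3, 11/9]
R5 ← R5 − (1/3)·R2: [0, 0, 10/9, -10/9, -10/3, -10/9]
R4 ← R4 − (11/6)·R3: [0, 0, 0, 0, 0, 0]
R5 ← R5 + (5/3)·R3: [0, 0, 0, 0, 0, 0]
3 nonzero rows, so rank(T) = 3.
T has 6 columns; by rank–nullity, nullity = 6 − 3 = 3.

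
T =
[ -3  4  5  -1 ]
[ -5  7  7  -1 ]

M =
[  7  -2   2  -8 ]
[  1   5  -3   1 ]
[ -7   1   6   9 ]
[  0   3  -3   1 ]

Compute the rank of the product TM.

First compute TM:
[[-52,  28,  15,  72],
 [-77,  49,  14, 109]]
Now row reduce the product.
R2 ← R2 − (77/52)·R1: [0, 98/13, -427/52, 31/13]
2 nonzero rows, so rank(TM) = 2.

2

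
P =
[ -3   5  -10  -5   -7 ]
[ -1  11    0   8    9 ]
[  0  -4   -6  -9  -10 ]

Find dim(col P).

Row reduce to echelon form.
R2 ← R2 − (1/3)·R1: [0, 28/3, 10/3, 29/3, 34/3]
R3 ← R3 + (3/7)·R2: [0, 0, -32/7, -34/7, -36/7]
Echelon form has 3 nonzero rows, so rank(P) = 3.
The column space has dimension equal to the rank: 3.

3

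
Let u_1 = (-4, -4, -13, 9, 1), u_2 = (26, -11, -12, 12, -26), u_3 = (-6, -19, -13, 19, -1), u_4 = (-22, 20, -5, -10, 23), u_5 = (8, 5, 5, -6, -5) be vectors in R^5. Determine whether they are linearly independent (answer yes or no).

Form the matrix with these vectors as rows and row reduce.
R2 ← R2 + (13/2)·R1: [0, -37, -193/2, 141/2, -39/2]
R3 ← R3 − (3/2)·R1: [0, -13, 13/2, 11/2, -5/2]
R4 ← R4 − (11/2)·R1: [0, 42, 133/2, -119/2, 35/2]
R5 ← R5 + (2)·R1: [0, -3, -21, 12, -3]
R3 ← R3 − (13/37)·R2: [0, 0, 1495/37, -713/37, 161/37]
R4 ← R4 + (42/37)·R2: [0, 0, -3185/74, 1519/74, -343/74]
R5 ← R5 − (3/37)·R2: [0, 0, -975/74, 465/74, -105/74]
R4 ← R4 + (49/46)·R3: [0, 0, 0, 0, 0]
R5 ← R5 + (15/46)·R3: [0, 0, 0, 0, 0]
3 nonzero rows, so the 5 vectors span a space of dimension 3.
Since 3 < 5, the vectors are linearly dependent.

no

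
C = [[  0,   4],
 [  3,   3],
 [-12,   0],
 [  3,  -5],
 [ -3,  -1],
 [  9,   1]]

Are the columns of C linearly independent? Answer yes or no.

yes

Row reduce C to echelon form.
Swap R1 ↔ R2
R3 ← R3 + (4)·R1: [0, 12]
R4 ← R4 − R1: [0, -8]
R5 ← R5 + R1: [0, 2]
R6 ← R6 − (3)·R1: [0, -8]
R3 ← R3 − (3)·R2: [0, 0]
R4 ← R4 + (2)·R2: [0, 0]
R5 ← R5 − (1/2)·R2: [0, 0]
R6 ← R6 + (2)·R2: [0, 0]
2 pivots among 2 columns.
Every column is a pivot column, so the columns are linearly independent.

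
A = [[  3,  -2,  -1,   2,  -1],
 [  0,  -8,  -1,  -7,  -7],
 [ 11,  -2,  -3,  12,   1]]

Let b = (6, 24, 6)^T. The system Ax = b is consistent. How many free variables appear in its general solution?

3

Row reduce the augmented matrix [A | b].
R3 ← R3 − (11/3)·R1: [0, 16/3, 2/3, 14/3, 14/3, -16]
R3 ← R3 + (2/3)·R2: [0, 0, 0, 0, 0, 0]
The echelon form has 2 nonzero rows, and every pivot lies in the first 5 columns, so rank(A) = rank([A|b]) = 2.
The system is consistent.
Free variables = (unknowns) − (rank) = 5 − 2 = 3.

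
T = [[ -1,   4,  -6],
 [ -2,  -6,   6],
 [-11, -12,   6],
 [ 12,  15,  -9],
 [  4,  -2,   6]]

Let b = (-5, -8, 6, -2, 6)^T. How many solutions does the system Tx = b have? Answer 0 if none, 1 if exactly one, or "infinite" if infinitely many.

Row reduce the augmented matrix [T | b].
R2 ← R2 − (2)·R1: [0, -14, 18, 2]
R3 ← R3 − (11)·R1: [0, -56, 72, 61]
R4 ← R4 + (12)·R1: [0, 63, -81, -62]
R5 ← R5 + (4)·R1: [0, 14, -18, -14]
R3 ← R3 − (4)·R2: [0, 0, 0, 53]
R4 ← R4 + (9/2)·R2: [0, 0, 0, -53]
R5 ← R5 + R2: [0, 0, 0, -12]
R4 ← R4 + R3: [0, 0, 0, 0]
R5 ← R5 + (12/53)·R3: [0, 0, 0, 0]
The echelon form has 3 nonzero rows; the last pivot sits in the augmented column, so rank(T) = 2 but rank([T|b]) = 3.
Since the ranks differ, the system is inconsistent.
It has no solutions.

0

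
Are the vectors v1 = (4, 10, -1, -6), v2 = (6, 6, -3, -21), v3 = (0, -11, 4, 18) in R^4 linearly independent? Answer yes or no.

Form the matrix with these vectors as rows and row reduce.
R2 ← R2 − (3/2)·R1: [0, -9, -3/2, -12]
R3 ← R3 − (11/9)·R2: [0, 0, 35/6, 98/3]
3 nonzero rows, so the 3 vectors span a space of dimension 3.
Since 3 = 3, the vectors are linearly independent.

yes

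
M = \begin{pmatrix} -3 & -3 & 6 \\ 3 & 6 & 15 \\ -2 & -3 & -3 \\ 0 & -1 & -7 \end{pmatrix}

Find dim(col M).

2

Row reduce to echelon form.
R2 ← R2 + R1: [0, 3, 21]
R3 ← R3 − (2/3)·R1: [0, -1, -7]
R3 ← R3 + (1/3)·R2: [0, 0, 0]
R4 ← R4 + (1/3)·R2: [0, 0, 0]
Echelon form has 2 nonzero rows, so rank(M) = 2.
The column space has dimension equal to the rank: 2.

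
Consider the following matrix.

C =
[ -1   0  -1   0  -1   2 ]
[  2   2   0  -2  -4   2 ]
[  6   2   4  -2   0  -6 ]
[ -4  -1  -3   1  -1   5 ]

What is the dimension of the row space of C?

2

Row reduce to echelon form.
R2 ← R2 + (2)·R1: [0, 2, -2, -2, -6, 6]
R3 ← R3 + (6)·R1: [0, 2, -2, -2, -6, 6]
R4 ← R4 − (4)·R1: [0, -1, 1, 1, 3, -3]
R3 ← R3 − R2: [0, 0, 0, 0, 0, 0]
R4 ← R4 + (1/2)·R2: [0, 0, 0, 0, 0, 0]
Echelon form has 2 nonzero rows, so rank(C) = 2.
The row space has dimension equal to the rank: 2.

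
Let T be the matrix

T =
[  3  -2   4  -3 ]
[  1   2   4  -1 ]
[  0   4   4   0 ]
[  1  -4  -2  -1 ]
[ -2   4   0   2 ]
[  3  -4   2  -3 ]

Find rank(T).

Row reduce to echelon form.
R2 ← R2 − (1/3)·R1: [0, 8/3, 8/3, 0]
R4 ← R4 − (1/3)·R1: [0, -10/3, -10/3, 0]
R5 ← R5 + (2/3)·R1: [0, 8/3, 8/3, 0]
R6 ← R6 − R1: [0, -2, -2, 0]
R3 ← R3 − (3/2)·R2: [0, 0, 0, 0]
R4 ← R4 + (5/4)·R2: [0, 0, 0, 0]
R5 ← R5 − R2: [0, 0, 0, 0]
R6 ← R6 + (3/4)·R2: [0, 0, 0, 0]
Echelon form has 2 nonzero rows, so rank(T) = 2.

2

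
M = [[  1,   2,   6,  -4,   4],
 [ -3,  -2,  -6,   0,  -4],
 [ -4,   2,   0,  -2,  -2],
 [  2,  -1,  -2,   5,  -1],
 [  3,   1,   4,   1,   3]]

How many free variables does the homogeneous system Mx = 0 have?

Row reduce to echelon form.
R2 ← R2 + (3)·R1: [0, 4, 12, -12, 8]
R3 ← R3 + (4)·R1: [0, 10, 24, -18, 14]
R4 ← R4 − (2)·R1: [0, -5, -14, 13, -9]
R5 ← R5 − (3)·R1: [0, -5, -14, 13, -9]
R3 ← R3 − (5/2)·R2: [0, 0, -6, 12, -6]
R4 ← R4 + (5/4)·R2: [0, 0, 1, -2, 1]
R5 ← R5 + (5/4)·R2: [0, 0, 1, -2, 1]
R4 ← R4 + (1/6)·R3: [0, 0, 0, 0, 0]
R5 ← R5 + (1/6)·R3: [0, 0, 0, 0, 0]
3 nonzero rows, so rank(M) = 3.
M has 5 columns; by rank–nullity, nullity = 5 − 3 = 2.

2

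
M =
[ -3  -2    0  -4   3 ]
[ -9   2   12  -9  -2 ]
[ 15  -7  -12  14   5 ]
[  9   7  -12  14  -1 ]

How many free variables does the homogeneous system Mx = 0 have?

Row reduce to echelon form.
R2 ← R2 − (3)·R1: [0, 8, 12, 3, -11]
R3 ← R3 + (5)·R1: [0, -17, -12, -6, 20]
R4 ← R4 + (3)·R1: [0, 1, -12, 2, 8]
R3 ← R3 + (17/8)·R2: [0, 0, 27/2, 3/8, -27/8]
R4 ← R4 − (1/8)·R2: [0, 0, -27/2, 13/8, 75/8]
R4 ← R4 + R3: [0, 0, 0, 2, 6]
4 nonzero rows, so rank(M) = 4.
M has 5 columns; by rank–nullity, nullity = 5 − 4 = 1.

1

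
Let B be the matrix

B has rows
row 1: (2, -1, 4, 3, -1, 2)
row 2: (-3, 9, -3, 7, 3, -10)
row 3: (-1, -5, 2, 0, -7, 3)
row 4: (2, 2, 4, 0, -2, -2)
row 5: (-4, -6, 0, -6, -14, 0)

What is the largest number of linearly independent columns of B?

Row reduce to echelon form.
R2 ← R2 + (3/2)·R1: [0, 15/2, 3, 23/2, 3/2, -7]
R3 ← R3 + (1/2)·R1: [0, -11/2, 4, 3/2, -15/2, 4]
R4 ← R4 − R1: [0, 3, 0, -3, -1, -4]
R5 ← R5 + (2)·R1: [0, -8, 8, 0, -16, 4]
R3 ← R3 + (11/15)·R2: [0, 0, 31/5, 149/15, -32/5, -17/15]
R4 ← R4 − (2/5)·R2: [0, 0, -6/5, -38/5, -8/5, -6/5]
R5 ← R5 + (16/15)·R2: [0, 0, 56/5, 184/15, -72/5, -52/15]
R4 ← R4 + (6/31)·R3: [0, 0, 0, -176/31, -88/31, -44/31]
R5 ← R5 − (56/31)·R3: [0, 0, 0, -176/31, -88/31, -44/31]
R5 ← R5 − R4: [0, 0, 0, 0, 0, 0]
Echelon form has 4 nonzero rows, so rank(B) = 4.
The rank gives the maximum number of linearly independent columns: 4.

4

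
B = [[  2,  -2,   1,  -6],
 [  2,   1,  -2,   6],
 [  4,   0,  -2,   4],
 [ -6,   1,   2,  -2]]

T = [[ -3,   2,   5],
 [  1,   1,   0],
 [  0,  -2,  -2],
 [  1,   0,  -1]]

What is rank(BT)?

2

First compute BT:
[[-14,   0,  14],
 [  1,   9,   8],
 [ -8,  12,  20],
 [ 17, -15, -32]]
Now row reduce the product.
R2 ← R2 + (1/14)·R1: [0, 9, 9]
R3 ← R3 − (4/7)·R1: [0, 12, 12]
R4 ← R4 + (17/14)·R1: [0, -15, -15]
R3 ← R3 − (4/3)·R2: [0, 0, 0]
R4 ← R4 + (5/3)·R2: [0, 0, 0]
2 nonzero rows, so rank(BT) = 2.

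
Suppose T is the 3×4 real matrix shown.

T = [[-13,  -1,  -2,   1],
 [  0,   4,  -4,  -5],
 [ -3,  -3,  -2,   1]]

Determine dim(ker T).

1

Row reduce to echelon form.
R3 ← R3 − (3/13)·R1: [0, -36/13, -20/13, 10/13]
R3 ← R3 + (9/13)·R2: [0, 0, -56/13, -35/13]
3 nonzero rows, so rank(T) = 3.
T has 4 columns; by rank–nullity, nullity = 4 − 3 = 1.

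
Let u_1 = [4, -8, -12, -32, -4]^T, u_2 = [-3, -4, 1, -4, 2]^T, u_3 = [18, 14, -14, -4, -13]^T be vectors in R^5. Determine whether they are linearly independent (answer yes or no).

no

Form the matrix with these vectors as rows and row reduce.
R2 ← R2 + (3/4)·R1: [0, -10, -8, -28, -1]
R3 ← R3 − (9/2)·R1: [0, 50, 40, 140, 5]
R3 ← R3 + (5)·R2: [0, 0, 0, 0, 0]
2 nonzero rows, so the 3 vectors span a space of dimension 2.
Since 2 < 3, the vectors are linearly dependent.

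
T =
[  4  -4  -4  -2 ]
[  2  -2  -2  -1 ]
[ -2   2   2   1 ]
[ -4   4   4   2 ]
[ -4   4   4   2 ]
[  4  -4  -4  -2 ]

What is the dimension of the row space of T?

Row reduce to echelon form.
R2 ← R2 − (1/2)·R1: [0, 0, 0, 0]
R3 ← R3 + (1/2)·R1: [0, 0, 0, 0]
R4 ← R4 + R1: [0, 0, 0, 0]
R5 ← R5 + R1: [0, 0, 0, 0]
R6 ← R6 − R1: [0, 0, 0, 0]
Echelon form has 1 nonzero row, so rank(T) = 1.
The row space has dimension equal to the rank: 1.

1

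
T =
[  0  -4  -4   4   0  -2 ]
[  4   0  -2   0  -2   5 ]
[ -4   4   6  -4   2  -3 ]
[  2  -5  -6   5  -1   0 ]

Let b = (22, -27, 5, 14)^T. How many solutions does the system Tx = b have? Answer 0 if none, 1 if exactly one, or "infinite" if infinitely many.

infinite

Row reduce the augmented matrix [T | b].
Swap R1 ↔ R2
R3 ← R3 + R1: [0, 4, 4, -4, 0, 2, -22]
R4 ← R4 − (1/2)·R1: [0, -5, -5, 5, 0, -5/2, 55/2]
R3 ← R3 + R2: [0, 0, 0, 0, 0, 0, 0]
R4 ← R4 − (5/4)·R2: [0, 0, 0, 0, 0, 0, 0]
The echelon form has 2 nonzero rows, and every pivot lies in the first 6 columns, so rank(T) = rank([T|b]) = 2.
The system is consistent.
rank = 2 < 6 unknowns, so there are infinitely many solutions.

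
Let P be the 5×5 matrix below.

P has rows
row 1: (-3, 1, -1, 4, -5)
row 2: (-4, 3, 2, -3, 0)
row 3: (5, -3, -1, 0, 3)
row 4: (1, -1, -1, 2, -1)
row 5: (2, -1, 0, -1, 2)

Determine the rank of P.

2

Row reduce to echelon form.
R2 ← R2 − (4/3)·R1: [0, 5/3, 10/3, -25/3, 20/3]
R3 ← R3 + (5/3)·R1: [0, -4/3, -8/3, 20/3, -16/3]
R4 ← R4 + (1/3)·R1: [0, -2/3, -4/3, 10/3, -8/3]
R5 ← R5 + (2/3)·R1: [0, -1/3, -2/3, 5/3, -4/3]
R3 ← R3 + (4/5)·R2: [0, 0, 0, 0, 0]
R4 ← R4 + (2/5)·R2: [0, 0, 0, 0, 0]
R5 ← R5 + (1/5)·R2: [0, 0, 0, 0, 0]
Echelon form has 2 nonzero rows, so rank(P) = 2.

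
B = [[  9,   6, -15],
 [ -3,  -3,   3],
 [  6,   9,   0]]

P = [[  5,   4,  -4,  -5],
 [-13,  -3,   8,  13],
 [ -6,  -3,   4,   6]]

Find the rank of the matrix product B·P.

2

First compute BP:
[[ 57,  63, -48, -57],
 [  6, -12,   0,  -6],
 [-87,  -3,  48,  87]]
Now row reduce the product.
R2 ← R2 − (2/19)·R1: [0, -354/19, 96/19, 0]
R3 ← R3 + (29/19)·R1: [0, 1770/19, -480/19, 0]
R3 ← R3 + (5)·R2: [0, 0, 0, 0]
2 nonzero rows, so rank(BP) = 2.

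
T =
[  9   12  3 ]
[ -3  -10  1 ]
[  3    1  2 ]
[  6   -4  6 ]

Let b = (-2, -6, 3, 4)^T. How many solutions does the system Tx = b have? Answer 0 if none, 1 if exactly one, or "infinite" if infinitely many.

0

Row reduce the augmented matrix [T | b].
R2 ← R2 + (1/3)·R1: [0, -6, 2, -20/3]
R3 ← R3 − (1/3)·R1: [0, -3, 1, 11/3]
R4 ← R4 − (2/3)·R1: [0, -12, 4, 16/3]
R3 ← R3 − (1/2)·R2: [0, 0, 0, 7]
R4 ← R4 − (2)·R2: [0, 0, 0, 56/3]
R4 ← R4 − (8/3)·R3: [0, 0, 0, 0]
The echelon form has 3 nonzero rows; the last pivot sits in the augmented column, so rank(T) = 2 but rank([T|b]) = 3.
Since the ranks differ, the system is inconsistent.
It has no solutions.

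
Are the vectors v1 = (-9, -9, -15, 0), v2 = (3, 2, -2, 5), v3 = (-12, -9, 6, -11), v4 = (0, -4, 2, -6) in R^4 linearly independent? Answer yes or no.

Form the matrix with these vectors as rows and row reduce.
R2 ← R2 + (1/3)·R1: [0, -1, -7, 5]
R3 ← R3 − (4/3)·R1: [0, 3, 26, -11]
R3 ← R3 + (3)·R2: [0, 0, 5, 4]
R4 ← R4 − (4)·R2: [0, 0, 30, -26]
R4 ← R4 − (6)·R3: [0, 0, 0, -50]
4 nonzero rows, so the 4 vectors span a space of dimension 4.
Since 4 = 4, the vectors are linearly independent.

yes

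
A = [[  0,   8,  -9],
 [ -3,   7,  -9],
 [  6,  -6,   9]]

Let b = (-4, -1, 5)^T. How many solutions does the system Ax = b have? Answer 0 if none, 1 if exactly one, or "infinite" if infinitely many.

0

Row reduce the augmented matrix [A | b].
Swap R1 ↔ R2
R3 ← R3 + (2)·R1: [0, 8, -9, 3]
R3 ← R3 − R2: [0, 0, 0, 7]
The echelon form has 3 nonzero rows; the last pivot sits in the augmented column, so rank(A) = 2 but rank([A|b]) = 3.
Since the ranks differ, the system is inconsistent.
It has no solutions.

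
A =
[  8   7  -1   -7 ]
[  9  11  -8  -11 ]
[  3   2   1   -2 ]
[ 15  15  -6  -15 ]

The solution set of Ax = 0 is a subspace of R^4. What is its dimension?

2

Row reduce to echelon form.
R2 ← R2 − (9/8)·R1: [0, 25/8, -55/8, -25/8]
R3 ← R3 − (3/8)·R1: [0, -5/8, 11/8, 5/8]
R4 ← R4 − (15/8)·R1: [0, 15/8, -33/8, -15/8]
R3 ← R3 + (1/5)·R2: [0, 0, 0, 0]
R4 ← R4 − (3/5)·R2: [0, 0, 0, 0]
2 nonzero rows, so rank(A) = 2.
A has 4 columns; by rank–nullity, nullity = 4 − 2 = 2.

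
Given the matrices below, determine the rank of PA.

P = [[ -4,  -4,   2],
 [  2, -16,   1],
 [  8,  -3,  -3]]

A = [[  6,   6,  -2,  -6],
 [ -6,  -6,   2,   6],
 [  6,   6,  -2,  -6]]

1

First compute PA:
[[ 12,  12,  -4, -12],
 [114, 114, -38, -114],
 [ 48,  48, -16, -48]]
Now row reduce the product.
R2 ← R2 − (19/2)·R1: [0, 0, 0, 0]
R3 ← R3 − (4)·R1: [0, 0, 0, 0]
1 nonzero row, so rank(PA) = 1.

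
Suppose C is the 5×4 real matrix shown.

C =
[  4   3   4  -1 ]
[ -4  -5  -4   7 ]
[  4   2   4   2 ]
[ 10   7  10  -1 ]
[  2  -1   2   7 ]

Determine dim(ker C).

2

Row reduce to echelon form.
R2 ← R2 + R1: [0, -2, 0, 6]
R3 ← R3 − R1: [0, -1, 0, 3]
R4 ← R4 − (5/2)·R1: [0, -1/2, 0, 3/2]
R5 ← R5 − (1/2)·R1: [0, -5/2, 0, 15/2]
R3 ← R3 − (1/2)·R2: [0, 0, 0, 0]
R4 ← R4 − (1/4)·R2: [0, 0, 0, 0]
R5 ← R5 − (5/4)·R2: [0, 0, 0, 0]
2 nonzero rows, so rank(C) = 2.
C has 4 columns; by rank–nullity, nullity = 4 − 2 = 2.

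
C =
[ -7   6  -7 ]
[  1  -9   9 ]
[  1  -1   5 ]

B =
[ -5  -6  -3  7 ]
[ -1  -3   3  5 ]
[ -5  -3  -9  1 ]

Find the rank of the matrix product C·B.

First compute CB:
[[ 64,  45, 102, -26],
 [-41,  -6, -111, -29],
 [-29, -18, -51,   7]]
Now row reduce the product.
R2 ← R2 + (41/64)·R1: [0, 1461/64, -1461/32, -1461/32]
R3 ← R3 + (29/64)·R1: [0, 153/64, -153/32, -153/32]
R3 ← R3 − (51/487)·R2: [0, 0, 0, 0]
2 nonzero rows, so rank(CB) = 2.

2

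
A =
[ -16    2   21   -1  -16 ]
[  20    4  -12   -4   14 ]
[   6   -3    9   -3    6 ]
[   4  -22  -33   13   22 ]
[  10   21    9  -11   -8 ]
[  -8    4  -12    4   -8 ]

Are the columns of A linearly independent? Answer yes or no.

no

Row reduce A to echelon form.
R2 ← R2 + (5/4)·R1: [0, 13/2, 57/4, -21/4, -6]
R3 ← R3 + (3/8)·R1: [0, -9/4, 135/8, -27/8, 0]
R4 ← R4 + (1/4)·R1: [0, -43/2, -111/4, 51/4, 18]
R5 ← R5 + (5/8)·R1: [0, 89/4, 177/8, -93/8, -18]
R6 ← R6 − (1/2)·R1: [0, 3, -45/2, 9/2, 0]
R3 ← R3 + (9/26)·R2: [0, 0, 567/26, -135/26, -27/13]
R4 ← R4 + (43/13)·R2: [0, 0, 252/13, -60/13, -24/13]
R5 ← R5 − (89/26)·R2: [0, 0, -693/26, 165/26, 33/13]
R6 ← R6 − (6/13)·R2: [0, 0, -378/13, 90/13, 36/13]
R4 ← R4 − (8/9)·R3: [0, 0, 0, 0, 0]
R5 ← R5 + (11/9)·R3: [0, 0, 0, 0, 0]
R6 ← R6 + (4/3)·R3: [0, 0, 0, 0, 0]
3 pivots among 5 columns.
Only 3 < 5 pivot columns, so the columns are linearly dependent.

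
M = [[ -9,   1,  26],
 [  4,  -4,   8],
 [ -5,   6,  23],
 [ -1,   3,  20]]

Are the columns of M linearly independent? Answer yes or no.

yes

Row reduce M to echelon form.
R2 ← R2 + (4/9)·R1: [0, -32/9, 176/9]
R3 ← R3 − (5/9)·R1: [0, 49/9, 77/9]
R4 ← R4 − (1/9)·R1: [0, 26/9, 154/9]
R3 ← R3 + (49/32)·R2: [0, 0, 77/2]
R4 ← R4 + (13/16)·R2: [0, 0, 33]
R4 ← R4 − (6/7)·R3: [0, 0, 0]
3 pivots among 3 columns.
Every column is a pivot column, so the columns are linearly independent.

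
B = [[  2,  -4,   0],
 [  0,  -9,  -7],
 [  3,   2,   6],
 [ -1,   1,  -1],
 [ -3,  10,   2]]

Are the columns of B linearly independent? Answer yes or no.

Row reduce B to echelon form.
R3 ← R3 − (3/2)·R1: [0, 8, 6]
R4 ← R4 + (1/2)·R1: [0, -1, -1]
R5 ← R5 + (3/2)·R1: [0, 4, 2]
R3 ← R3 + (8/9)·R2: [0, 0, -2/9]
R4 ← R4 − (1/9)·R2: [0, 0, -2/9]
R5 ← R5 + (4/9)·R2: [0, 0, -10/9]
R4 ← R4 − R3: [0, 0, 0]
R5 ← R5 − (5)·R3: [0, 0, 0]
3 pivots among 3 columns.
Every column is a pivot column, so the columns are linearly independent.

yes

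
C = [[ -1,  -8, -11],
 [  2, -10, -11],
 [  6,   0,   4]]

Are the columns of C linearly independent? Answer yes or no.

yes

Row reduce C to echelon form.
R2 ← R2 + (2)·R1: [0, -26, -33]
R3 ← R3 + (6)·R1: [0, -48, -62]
R3 ← R3 − (24/13)·R2: [0, 0, -14/13]
3 pivots among 3 columns.
Every column is a pivot column, so the columns are linearly independent.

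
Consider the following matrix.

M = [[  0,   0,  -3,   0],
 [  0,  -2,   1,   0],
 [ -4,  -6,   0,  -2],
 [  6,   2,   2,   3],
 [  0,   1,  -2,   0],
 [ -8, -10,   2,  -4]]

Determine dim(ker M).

1

Row reduce to echelon form.
Swap R1 ↔ R3
R4 ← R4 + (3/2)·R1: [0, -7, 2, 0]
R6 ← R6 − (2)·R1: [0, 2, 2, 0]
R4 ← R4 − (7/2)·R2: [0, 0, -3/2, 0]
R5 ← R5 + (1/2)·R2: [0, 0, -3/2, 0]
R6 ← R6 + R2: [0, 0, 3, 0]
R4 ← R4 − (1/2)·R3: [0, 0, 0, 0]
R5 ← R5 − (1/2)·R3: [0, 0, 0, 0]
R6 ← R6 + R3: [0, 0, 0, 0]
3 nonzero rows, so rank(M) = 3.
M has 4 columns; by rank–nullity, nullity = 4 − 3 = 1.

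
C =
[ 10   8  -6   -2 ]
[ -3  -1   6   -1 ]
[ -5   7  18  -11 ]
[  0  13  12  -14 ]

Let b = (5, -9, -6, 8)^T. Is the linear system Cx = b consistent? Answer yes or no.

no

Row reduce the augmented matrix [C | b].
R2 ← R2 + (3/10)·R1: [0, 7/5, 21/5, -8/5, -15/2]
R3 ← R3 + (1/2)·R1: [0, 11, 15, -12, -7/2]
R3 ← R3 − (55/7)·R2: [0, 0, -18, 4/7, 388/7]
R4 ← R4 − (65/7)·R2: [0, 0, -27, 6/7, 1087/14]
R4 ← R4 − (3/2)·R3: [0, 0, 0, 0, -11/2]
The echelon form has 4 nonzero rows; the last pivot sits in the augmented column, so rank(C) = 3 but rank([C|b]) = 4.
Since the ranks differ, the system is inconsistent.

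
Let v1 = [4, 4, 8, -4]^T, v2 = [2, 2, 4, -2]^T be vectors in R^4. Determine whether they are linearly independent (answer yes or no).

no

Form the matrix with these vectors as rows and row reduce.
R2 ← R2 − (1/2)·R1: [0, 0, 0, 0]
1 nonzero row, so the 2 vectors span a space of dimension 1.
Since 1 < 2, the vectors are linearly dependent.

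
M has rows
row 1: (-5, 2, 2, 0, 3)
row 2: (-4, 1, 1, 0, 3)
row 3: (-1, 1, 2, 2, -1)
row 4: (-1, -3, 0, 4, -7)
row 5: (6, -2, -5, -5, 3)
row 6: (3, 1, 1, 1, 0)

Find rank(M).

4

Row reduce to echelon form.
R2 ← R2 − (4/5)·R1: [0, -3/5, -3/5, 0, 3/5]
R3 ← R3 − (1/5)·R1: [0, 3/5, 8/5, 2, -8/5]
R4 ← R4 − (1/5)·R1: [0, -17/5, -2/5, 4, -38/5]
R5 ← R5 + (6/5)·R1: [0, 2/5, -13/5, -5, 33/5]
R6 ← R6 + (3/5)·R1: [0, 11/5, 11/5, 1, 9/5]
R3 ← R3 + R2: [0, 0, 1, 2, -1]
R4 ← R4 − (17/3)·R2: [0, 0, 3, 4, -11]
R5 ← R5 + (2/3)·R2: [0, 0, -3, -5, 7]
R6 ← R6 + (11/3)·R2: [0, 0, 0, 1, 4]
R4 ← R4 − (3)·R3: [0, 0, 0, -2, -8]
R5 ← R5 + (3)·R3: [0, 0, 0, 1, 4]
R5 ← R5 + (1/2)·R4: [0, 0, 0, 0, 0]
R6 ← R6 + (1/2)·R4: [0, 0, 0, 0, 0]
Echelon form has 4 nonzero rows, so rank(M) = 4.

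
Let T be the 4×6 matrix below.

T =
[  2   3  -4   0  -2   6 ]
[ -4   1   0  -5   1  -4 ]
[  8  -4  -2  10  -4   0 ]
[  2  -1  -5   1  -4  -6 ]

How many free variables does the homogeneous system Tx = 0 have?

3

Row reduce to echelon form.
R2 ← R2 + (2)·R1: [0, 7, -8, -5, -3, 8]
R3 ← R3 − (4)·R1: [0, -16, 14, 10, 4, -24]
R4 ← R4 − R1: [0, -4, -1, 1, -2, -12]
R3 ← R3 + (16/7)·R2: [0, 0, -30/7, -10/7, -20/7, -40/7]
R4 ← R4 + (4/7)·R2: [0, 0, -39/7, -13/7, -26/7, -52/7]
R4 ← R4 − (13/10)·R3: [0, 0, 0, 0, 0, 0]
3 nonzero rows, so rank(T) = 3.
T has 6 columns; by rank–nullity, nullity = 6 − 3 = 3.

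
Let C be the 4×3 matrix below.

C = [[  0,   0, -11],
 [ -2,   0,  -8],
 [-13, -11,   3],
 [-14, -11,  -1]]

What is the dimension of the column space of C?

Row reduce to echelon form.
Swap R1 ↔ R2
R3 ← R3 − (13/2)·R1: [0, -11, 55]
R4 ← R4 − (7)·R1: [0, -11, 55]
Swap R2 ↔ R3
R4 ← R4 − R2: [0, 0, 0]
Echelon form has 3 nonzero rows, so rank(C) = 3.
The column space has dimension equal to the rank: 3.

3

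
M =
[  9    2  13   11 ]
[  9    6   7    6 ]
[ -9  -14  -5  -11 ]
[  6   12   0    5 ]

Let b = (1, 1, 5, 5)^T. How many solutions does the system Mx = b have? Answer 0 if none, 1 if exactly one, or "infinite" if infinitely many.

0

Row reduce the augmented matrix [M | b].
R2 ← R2 − R1: [0, 4, -6, -5, 0]
R3 ← R3 + R1: [0, -12, 8, 0, 6]
R4 ← R4 − (2/3)·R1: [0, 32/3, -26/3, -7/3, 13/3]
R3 ← R3 + (3)·R2: [0, 0, -10, -15, 6]
R4 ← R4 − (8/3)·R2: [0, 0, 22/3, 11, 13/3]
R4 ← R4 + (11/15)·R3: [0, 0, 0, 0, 131/15]
The echelon form has 4 nonzero rows; the last pivot sits in the augmented column, so rank(M) = 3 but rank([M|b]) = 4.
Since the ranks differ, the system is inconsistent.
It has no solutions.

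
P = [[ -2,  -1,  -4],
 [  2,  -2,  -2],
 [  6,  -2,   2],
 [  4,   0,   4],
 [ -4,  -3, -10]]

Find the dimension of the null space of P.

1

Row reduce to echelon form.
R2 ← R2 + R1: [0, -3, -6]
R3 ← R3 + (3)·R1: [0, -5, -10]
R4 ← R4 + (2)·R1: [0, -2, -4]
R5 ← R5 − (2)·R1: [0, -1, -2]
R3 ← R3 − (5/3)·R2: [0, 0, 0]
R4 ← R4 − (2/3)·R2: [0, 0, 0]
R5 ← R5 − (1/3)·R2: [0, 0, 0]
2 nonzero rows, so rank(P) = 2.
P has 3 columns; by rank–nullity, nullity = 3 − 2 = 1.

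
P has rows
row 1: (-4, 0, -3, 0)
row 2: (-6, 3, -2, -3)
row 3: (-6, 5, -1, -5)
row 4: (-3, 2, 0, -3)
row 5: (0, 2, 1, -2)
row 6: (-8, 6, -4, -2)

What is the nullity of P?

0

Row reduce to echelon form.
R2 ← R2 − (3/2)·R1: [0, 3, 5/2, -3]
R3 ← R3 − (3/2)·R1: [0, 5, 7/2, -5]
R4 ← R4 − (3/4)·R1: [0, 2, 9/4, -3]
R6 ← R6 − (2)·R1: [0, 6, 2, -2]
R3 ← R3 − (5/3)·R2: [0, 0, -2/3, 0]
R4 ← R4 − (2/3)·R2: [0, 0, 7/12, -1]
R5 ← R5 − (2/3)·R2: [0, 0, -2/3, 0]
R6 ← R6 − (2)·R2: [0, 0, -3, 4]
R4 ← R4 + (7/8)·R3: [0, 0, 0, -1]
R5 ← R5 − R3: [0, 0, 0, 0]
R6 ← R6 − (9/2)·R3: [0, 0, 0, 4]
R6 ← R6 + (4)·R4: [0, 0, 0, 0]
4 nonzero rows, so rank(P) = 4.
P has 4 columns; by rank–nullity, nullity = 4 − 4 = 0.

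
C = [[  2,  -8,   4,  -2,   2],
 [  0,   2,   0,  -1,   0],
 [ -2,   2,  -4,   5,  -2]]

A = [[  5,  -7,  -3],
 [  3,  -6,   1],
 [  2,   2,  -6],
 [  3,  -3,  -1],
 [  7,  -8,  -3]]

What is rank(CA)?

2

First compute CA:
[[  2,  32, -42],
 [  3,  -9,   3],
 [-11,  -5,  33]]
Now row reduce the product.
R2 ← R2 − (3/2)·R1: [0, -57, 66]
R3 ← R3 + (11/2)·R1: [0, 171, -198]
R3 ← R3 + (3)·R2: [0, 0, 0]
2 nonzero rows, so rank(CA) = 2.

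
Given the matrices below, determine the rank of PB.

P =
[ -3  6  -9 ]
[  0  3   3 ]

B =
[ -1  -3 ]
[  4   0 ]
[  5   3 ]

2

First compute PB:
[[-18, -18],
 [ 27,   9]]
Now row reduce the product.
R2 ← R2 + (3/2)·R1: [0, -18]
2 nonzero rows, so rank(PB) = 2.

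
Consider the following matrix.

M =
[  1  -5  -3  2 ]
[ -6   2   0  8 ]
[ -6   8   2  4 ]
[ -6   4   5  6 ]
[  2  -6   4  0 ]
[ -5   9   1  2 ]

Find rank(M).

3

Row reduce to echelon form.
R2 ← R2 + (6)·R1: [0, -28, -18, 20]
R3 ← R3 + (6)·R1: [0, -22, -16, 16]
R4 ← R4 + (6)·R1: [0, -26, -13, 18]
R5 ← R5 − (2)·R1: [0, 4, 10, -4]
R6 ← R6 + (5)·R1: [0, -16, -14, 12]
R3 ← R3 − (11/14)·R2: [0, 0, -13/7, 2/7]
R4 ← R4 − (13/14)·R2: [0, 0, 26/7, -4/7]
R5 ← R5 + (1/7)·R2: [0, 0, 52/7, -8/7]
R6 ← R6 − (4/7)·R2: [0, 0, -26/7, 4/7]
R4 ← R4 + (2)·R3: [0, 0, 0, 0]
R5 ← R5 + (4)·R3: [0, 0, 0, 0]
R6 ← R6 − (2)·R3: [0, 0, 0, 0]
Echelon form has 3 nonzero rows, so rank(M) = 3.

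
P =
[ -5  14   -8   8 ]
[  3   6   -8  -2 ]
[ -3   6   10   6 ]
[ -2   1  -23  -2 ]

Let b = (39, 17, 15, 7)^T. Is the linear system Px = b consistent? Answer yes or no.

Row reduce the augmented matrix [P | b].
R2 ← R2 + (3/5)·R1: [0, 72/5, -64/5, 14/5, 202/5]
R3 ← R3 − (3/5)·R1: [0, -12/5, 74/5, 6/5, -42/5]
R4 ← R4 − (2/5)·R1: [0, -23/5, -99/5, -26/5, -43/5]
R3 ← R3 + (1/6)·R2: [0, 0, 38/3, 5/3, -5/3]
R4 ← R4 + (23/72)·R2: [0, 0, -215/9, -155/36, 155/36]
R4 ← R4 + (215/114)·R3: [0, 0, 0, -265/228, 265/228]
The echelon form has 4 nonzero rows, and every pivot lies in the first 4 columns, so rank(P) = rank([P|b]) = 4.
The system is consistent.

yes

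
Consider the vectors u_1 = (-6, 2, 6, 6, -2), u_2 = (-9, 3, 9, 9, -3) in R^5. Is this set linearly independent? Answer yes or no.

Form the matrix with these vectors as rows and row reduce.
R2 ← R2 − (3/2)·R1: [0, 0, 0, 0, 0]
1 nonzero row, so the 2 vectors span a space of dimension 1.
Since 1 < 2, the vectors are linearly dependent.

no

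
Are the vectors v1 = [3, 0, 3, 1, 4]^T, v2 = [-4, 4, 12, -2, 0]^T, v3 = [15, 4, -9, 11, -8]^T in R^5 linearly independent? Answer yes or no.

Form the matrix with these vectors as rows and row reduce.
R2 ← R2 + (4/3)·R1: [0, 4, 16, -2/3, 16/3]
R3 ← R3 − (5)·R1: [0, 4, -24, 6, -28]
R3 ← R3 − R2: [0, 0, -40, 20/3, -100/3]
3 nonzero rows, so the 3 vectors span a space of dimension 3.
Since 3 = 3, the vectors are linearly independent.

yes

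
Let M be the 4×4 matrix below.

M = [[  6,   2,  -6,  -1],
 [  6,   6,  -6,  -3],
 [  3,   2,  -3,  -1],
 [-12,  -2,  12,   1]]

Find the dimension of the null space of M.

Row reduce to echelon form.
R2 ← R2 − R1: [0, 4, 0, -2]
R3 ← R3 − (1/2)·R1: [0, 1, 0, -1/2]
R4 ← R4 + (2)·R1: [0, 2, 0, -1]
R3 ← R3 − (1/4)·R2: [0, 0, 0, 0]
R4 ← R4 − (1/2)·R2: [0, 0, 0, 0]
2 nonzero rows, so rank(M) = 2.
M has 4 columns; by rank–nullity, nullity = 4 − 2 = 2.

2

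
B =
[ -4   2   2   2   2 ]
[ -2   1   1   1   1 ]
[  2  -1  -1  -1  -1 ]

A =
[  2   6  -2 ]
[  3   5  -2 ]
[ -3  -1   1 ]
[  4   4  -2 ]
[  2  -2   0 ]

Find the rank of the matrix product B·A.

First compute BA:
[[  4, -12,   2],
 [  2,  -6,   1],
 [ -2,   6,  -1]]
Now row reduce the product.
R2 ← R2 − (1/2)·R1: [0, 0, 0]
R3 ← R3 + (1/2)·R1: [0, 0, 0]
1 nonzero row, so rank(BA) = 1.

1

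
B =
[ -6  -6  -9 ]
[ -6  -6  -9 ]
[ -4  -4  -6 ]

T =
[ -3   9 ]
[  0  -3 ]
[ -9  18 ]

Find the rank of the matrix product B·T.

1

First compute BT:
[[ 99, -198],
 [ 99, -198],
 [ 66, -132]]
Now row reduce the product.
R2 ← R2 − R1: [0, 0]
R3 ← R3 − (2/3)·R1: [0, 0]
1 nonzero row, so rank(BT) = 1.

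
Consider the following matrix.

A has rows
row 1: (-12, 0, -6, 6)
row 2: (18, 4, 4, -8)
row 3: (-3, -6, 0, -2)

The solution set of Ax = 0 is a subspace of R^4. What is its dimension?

Row reduce to echelon form.
R2 ← R2 + (3/2)·R1: [0, 4, -5, 1]
R3 ← R3 − (1/4)·R1: [0, -6, 3/2, -7/2]
R3 ← R3 + (3/2)·R2: [0, 0, -6, -2]
3 nonzero rows, so rank(A) = 3.
A has 4 columns; by rank–nullity, nullity = 4 − 3 = 1.

1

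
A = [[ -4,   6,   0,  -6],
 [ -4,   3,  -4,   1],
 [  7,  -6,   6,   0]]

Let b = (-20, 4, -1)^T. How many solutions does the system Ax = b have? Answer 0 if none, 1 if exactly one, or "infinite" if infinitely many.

infinite

Row reduce the augmented matrix [A | b].
R2 ← R2 − R1: [0, -3, -4, 7, 24]
R3 ← R3 + (7/4)·R1: [0, 9/2, 6, -21/2, -36]
R3 ← R3 + (3/2)·R2: [0, 0, 0, 0, 0]
The echelon form has 2 nonzero rows, and every pivot lies in the first 4 columns, so rank(A) = rank([A|b]) = 2.
The system is consistent.
rank = 2 < 4 unknowns, so there are infinitely many solutions.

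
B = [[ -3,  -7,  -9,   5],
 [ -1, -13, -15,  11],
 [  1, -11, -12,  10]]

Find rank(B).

2

Row reduce to echelon form.
R2 ← R2 − (1/3)·R1: [0, -32/3, -12, 28/3]
R3 ← R3 + (1/3)·R1: [0, -40/3, -15, 35/3]
R3 ← R3 − (5/4)·R2: [0, 0, 0, 0]
Echelon form has 2 nonzero rows, so rank(B) = 2.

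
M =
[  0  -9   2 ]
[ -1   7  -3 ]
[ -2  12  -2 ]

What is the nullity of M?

0

Row reduce to echelon form.
Swap R1 ↔ R2
R3 ← R3 − (2)·R1: [0, -2, 4]
R3 ← R3 − (2/9)·R2: [0, 0, 32/9]
3 nonzero rows, so rank(M) = 3.
M has 3 columns; by rank–nullity, nullity = 3 − 3 = 0.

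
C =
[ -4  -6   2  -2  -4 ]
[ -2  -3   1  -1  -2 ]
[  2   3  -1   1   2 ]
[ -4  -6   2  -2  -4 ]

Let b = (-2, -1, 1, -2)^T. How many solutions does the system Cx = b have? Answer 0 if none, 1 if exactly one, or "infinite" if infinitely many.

infinite

Row reduce the augmented matrix [C | b].
R2 ← R2 − (1/2)·R1: [0, 0, 0, 0, 0, 0]
R3 ← R3 + (1/2)·R1: [0, 0, 0, 0, 0, 0]
R4 ← R4 − R1: [0, 0, 0, 0, 0, 0]
The echelon form has 1 nonzero rows, and every pivot lies in the first 5 columns, so rank(C) = rank([C|b]) = 1.
The system is consistent.
rank = 1 < 5 unknowns, so there are infinitely many solutions.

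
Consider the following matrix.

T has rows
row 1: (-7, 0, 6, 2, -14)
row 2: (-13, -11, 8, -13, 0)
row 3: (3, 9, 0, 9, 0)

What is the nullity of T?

Row reduce to echelon form.
R2 ← R2 − (13/7)·R1: [0, -11, -22/7, -117/7, 26]
R3 ← R3 + (3/7)·R1: [0, 9, 18/7, 69/7, -6]
R3 ← R3 + (9/11)·R2: [0, 0, 0, -42/11, 168/11]
3 nonzero rows, so rank(T) = 3.
T has 5 columns; by rank–nullity, nullity = 5 − 3 = 2.

2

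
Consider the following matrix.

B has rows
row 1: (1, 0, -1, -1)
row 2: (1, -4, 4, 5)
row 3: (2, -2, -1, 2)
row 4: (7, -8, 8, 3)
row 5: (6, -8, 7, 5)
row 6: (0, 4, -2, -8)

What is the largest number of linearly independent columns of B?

Row reduce to echelon form.
R2 ← R2 − R1: [0, -4, 5, 6]
R3 ← R3 − (2)·R1: [0, -2, 1, 4]
R4 ← R4 − (7)·R1: [0, -8, 15, 10]
R5 ← R5 − (6)·R1: [0, -8, 13, 11]
R3 ← R3 − (1/2)·R2: [0, 0, -3/2, 1]
R4 ← R4 − (2)·R2: [0, 0, 5, -2]
R5 ← R5 − (2)·R2: [0, 0, 3, -1]
R6 ← R6 + R2: [0, 0, 3, -2]
R4 ← R4 + (10/3)·R3: [0, 0, 0, 4/3]
R5 ← R5 + (2)·R3: [0, 0, 0, 1]
R6 ← R6 + (2)·R3: [0, 0, 0, 0]
R5 ← R5 − (3/4)·R4: [0, 0, 0, 0]
Echelon form has 4 nonzero rows, so rank(B) = 4.
The rank gives the maximum number of linearly independent columns: 4.

4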